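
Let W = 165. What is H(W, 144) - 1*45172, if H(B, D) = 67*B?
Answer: -34117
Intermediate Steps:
H(W, 144) - 1*45172 = 67*165 - 1*45172 = 11055 - 45172 = -34117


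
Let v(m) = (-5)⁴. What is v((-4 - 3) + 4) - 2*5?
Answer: 615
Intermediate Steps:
v(m) = 625
v((-4 - 3) + 4) - 2*5 = 625 - 2*5 = 625 - 10 = 615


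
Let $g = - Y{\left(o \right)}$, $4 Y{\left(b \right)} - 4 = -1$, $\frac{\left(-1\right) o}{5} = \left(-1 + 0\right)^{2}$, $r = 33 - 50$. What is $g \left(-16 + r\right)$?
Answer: $\frac{99}{4} \approx 24.75$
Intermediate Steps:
$r = -17$
$o = -5$ ($o = - 5 \left(-1 + 0\right)^{2} = - 5 \left(-1\right)^{2} = \left(-5\right) 1 = -5$)
$Y{\left(b \right)} = \frac{3}{4}$ ($Y{\left(b \right)} = 1 + \frac{1}{4} \left(-1\right) = 1 - \frac{1}{4} = \frac{3}{4}$)
$g = - \frac{3}{4}$ ($g = \left(-1\right) \frac{3}{4} = - \frac{3}{4} \approx -0.75$)
$g \left(-16 + r\right) = - \frac{3 \left(-16 - 17\right)}{4} = \left(- \frac{3}{4}\right) \left(-33\right) = \frac{99}{4}$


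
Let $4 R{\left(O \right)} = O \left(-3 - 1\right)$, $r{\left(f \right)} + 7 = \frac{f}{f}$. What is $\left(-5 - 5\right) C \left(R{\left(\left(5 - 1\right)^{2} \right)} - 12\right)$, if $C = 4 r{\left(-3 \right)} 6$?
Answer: $-40320$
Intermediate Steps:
$r{\left(f \right)} = -6$ ($r{\left(f \right)} = -7 + \frac{f}{f} = -7 + 1 = -6$)
$C = -144$ ($C = 4 \left(-6\right) 6 = \left(-24\right) 6 = -144$)
$R{\left(O \right)} = - O$ ($R{\left(O \right)} = \frac{O \left(-3 - 1\right)}{4} = \frac{O \left(-4\right)}{4} = \frac{\left(-4\right) O}{4} = - O$)
$\left(-5 - 5\right) C \left(R{\left(\left(5 - 1\right)^{2} \right)} - 12\right) = \left(-5 - 5\right) \left(-144\right) \left(- \left(5 - 1\right)^{2} - 12\right) = \left(-10\right) \left(-144\right) \left(- 4^{2} - 12\right) = 1440 \left(\left(-1\right) 16 - 12\right) = 1440 \left(-16 - 12\right) = 1440 \left(-28\right) = -40320$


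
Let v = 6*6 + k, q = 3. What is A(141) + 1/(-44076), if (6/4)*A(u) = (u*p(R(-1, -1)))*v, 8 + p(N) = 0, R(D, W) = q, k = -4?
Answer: -1060644865/44076 ≈ -24064.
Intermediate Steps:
R(D, W) = 3
p(N) = -8 (p(N) = -8 + 0 = -8)
v = 32 (v = 6*6 - 4 = 36 - 4 = 32)
A(u) = -512*u/3 (A(u) = 2*((u*(-8))*32)/3 = 2*(-8*u*32)/3 = 2*(-256*u)/3 = -512*u/3)
A(141) + 1/(-44076) = -512/3*141 + 1/(-44076) = -24064 - 1/44076 = -1060644865/44076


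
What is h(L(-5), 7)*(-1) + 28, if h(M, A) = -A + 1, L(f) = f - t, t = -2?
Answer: 34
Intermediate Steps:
L(f) = 2 + f (L(f) = f - 1*(-2) = f + 2 = 2 + f)
h(M, A) = 1 - A
h(L(-5), 7)*(-1) + 28 = (1 - 1*7)*(-1) + 28 = (1 - 7)*(-1) + 28 = -6*(-1) + 28 = 6 + 28 = 34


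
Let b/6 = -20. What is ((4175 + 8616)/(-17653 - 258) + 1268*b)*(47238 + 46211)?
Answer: -254681283640399/17911 ≈ -1.4219e+10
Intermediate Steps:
b = -120 (b = 6*(-20) = -120)
((4175 + 8616)/(-17653 - 258) + 1268*b)*(47238 + 46211) = ((4175 + 8616)/(-17653 - 258) + 1268*(-120))*(47238 + 46211) = (12791/(-17911) - 152160)*93449 = (12791*(-1/17911) - 152160)*93449 = (-12791/17911 - 152160)*93449 = -2725350551/17911*93449 = -254681283640399/17911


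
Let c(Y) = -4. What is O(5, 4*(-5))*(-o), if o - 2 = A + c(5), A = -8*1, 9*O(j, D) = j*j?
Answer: 250/9 ≈ 27.778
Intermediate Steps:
O(j, D) = j²/9 (O(j, D) = (j*j)/9 = j²/9)
A = -8
o = -10 (o = 2 + (-8 - 4) = 2 - 12 = -10)
O(5, 4*(-5))*(-o) = ((⅑)*5²)*(-1*(-10)) = ((⅑)*25)*10 = (25/9)*10 = 250/9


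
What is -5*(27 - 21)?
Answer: -30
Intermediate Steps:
-5*(27 - 21) = -5*6 = -30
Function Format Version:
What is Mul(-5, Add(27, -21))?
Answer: -30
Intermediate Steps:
Mul(-5, Add(27, -21)) = Mul(-5, 6) = -30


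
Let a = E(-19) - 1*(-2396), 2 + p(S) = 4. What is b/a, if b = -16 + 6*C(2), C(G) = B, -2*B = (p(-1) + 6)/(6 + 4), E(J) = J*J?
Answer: -92/13785 ≈ -0.0066739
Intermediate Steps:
p(S) = 2 (p(S) = -2 + 4 = 2)
E(J) = J²
B = -⅖ (B = -(2 + 6)/(2*(6 + 4)) = -4/10 = -½*⅘ = -⅖ ≈ -0.40000)
C(G) = -⅖
b = -92/5 (b = -16 + 6*(-⅖) = -16 - 12/5 = -92/5 ≈ -18.400)
a = 2757 (a = (-19)² - 1*(-2396) = 361 + 2396 = 2757)
b/a = -92/5/2757 = -92/5*1/2757 = -92/13785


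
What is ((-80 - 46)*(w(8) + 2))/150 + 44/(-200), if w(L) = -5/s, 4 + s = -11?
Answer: -109/50 ≈ -2.1800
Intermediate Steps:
s = -15 (s = -4 - 11 = -15)
w(L) = 1/3 (w(L) = -5/(-15) = -5*(-1/15) = 1/3)
((-80 - 46)*(w(8) + 2))/150 + 44/(-200) = ((-80 - 46)*(1/3 + 2))/150 + 44/(-200) = -126*7/3*(1/150) + 44*(-1/200) = -294*1/150 - 11/50 = -49/25 - 11/50 = -109/50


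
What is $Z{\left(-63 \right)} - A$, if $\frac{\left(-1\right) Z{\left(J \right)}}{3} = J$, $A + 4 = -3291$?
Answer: $3484$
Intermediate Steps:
$A = -3295$ ($A = -4 - 3291 = -3295$)
$Z{\left(J \right)} = - 3 J$
$Z{\left(-63 \right)} - A = \left(-3\right) \left(-63\right) - -3295 = 189 + 3295 = 3484$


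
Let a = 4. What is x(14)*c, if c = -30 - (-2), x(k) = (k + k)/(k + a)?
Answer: -392/9 ≈ -43.556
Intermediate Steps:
x(k) = 2*k/(4 + k) (x(k) = (k + k)/(k + 4) = (2*k)/(4 + k) = 2*k/(4 + k))
c = -28 (c = -30 - 1*(-2) = -30 + 2 = -28)
x(14)*c = (2*14/(4 + 14))*(-28) = (2*14/18)*(-28) = (2*14*(1/18))*(-28) = (14/9)*(-28) = -392/9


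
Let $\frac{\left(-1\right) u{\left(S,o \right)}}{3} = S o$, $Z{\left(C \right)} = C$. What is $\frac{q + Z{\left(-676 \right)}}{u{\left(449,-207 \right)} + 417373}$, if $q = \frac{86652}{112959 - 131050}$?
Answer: $- \frac{6158084}{6297495191} \approx -0.00097786$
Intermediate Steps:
$u{\left(S,o \right)} = - 3 S o$
$q = - \frac{86652}{18091}$ ($q = \frac{86652}{-18091} = 86652 \left(- \frac{1}{18091}\right) = - \frac{86652}{18091} \approx -4.7898$)
$\frac{q + Z{\left(-676 \right)}}{u{\left(449,-207 \right)} + 417373} = \frac{- \frac{86652}{18091} - 676}{\left(-3\right) 449 \left(-207\right) + 417373} = - \frac{12316168}{18091 \left(278829 + 417373\right)} = - \frac{12316168}{18091 \cdot 696202} = \left(- \frac{12316168}{18091}\right) \frac{1}{696202} = - \frac{6158084}{6297495191}$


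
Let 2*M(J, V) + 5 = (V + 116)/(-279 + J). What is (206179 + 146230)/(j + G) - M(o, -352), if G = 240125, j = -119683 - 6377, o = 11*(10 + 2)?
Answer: 22932383/4790730 ≈ 4.7868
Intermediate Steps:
o = 132 (o = 11*12 = 132)
j = -126060
M(J, V) = -5/2 + (116 + V)/(2*(-279 + J)) (M(J, V) = -5/2 + ((V + 116)/(-279 + J))/2 = -5/2 + ((116 + V)/(-279 + J))/2 = -5/2 + (116 + V)/(2*(-279 + J)))
(206179 + 146230)/(j + G) - M(o, -352) = (206179 + 146230)/(-126060 + 240125) - (1511 - 352 - 5*132)/(2*(-279 + 132)) = 352409/114065 - (1511 - 352 - 660)/(2*(-147)) = 352409*(1/114065) - (-1)*499/(2*147) = 352409/114065 - 1*(-499/294) = 352409/114065 + 499/294 = 22932383/4790730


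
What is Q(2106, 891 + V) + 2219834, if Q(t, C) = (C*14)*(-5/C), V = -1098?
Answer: 2219764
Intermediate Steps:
Q(t, C) = -70 (Q(t, C) = (14*C)*(-5/C) = -70)
Q(2106, 891 + V) + 2219834 = -70 + 2219834 = 2219764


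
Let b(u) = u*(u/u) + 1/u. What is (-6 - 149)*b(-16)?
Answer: 39835/16 ≈ 2489.7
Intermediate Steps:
b(u) = u + 1/u (b(u) = u*1 + 1/u = u + 1/u)
(-6 - 149)*b(-16) = (-6 - 149)*(-16 + 1/(-16)) = -155*(-16 - 1/16) = -155*(-257/16) = 39835/16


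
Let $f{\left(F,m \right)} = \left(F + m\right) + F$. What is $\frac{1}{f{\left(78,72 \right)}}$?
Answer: $\frac{1}{228} \approx 0.004386$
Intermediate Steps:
$f{\left(F,m \right)} = m + 2 F$
$\frac{1}{f{\left(78,72 \right)}} = \frac{1}{72 + 2 \cdot 78} = \frac{1}{72 + 156} = \frac{1}{228}$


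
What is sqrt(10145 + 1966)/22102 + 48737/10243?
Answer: 48737/10243 + sqrt(12111)/22102 ≈ 4.7631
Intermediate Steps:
sqrt(10145 + 1966)/22102 + 48737/10243 = sqrt(12111)*(1/22102) + 48737*(1/10243) = sqrt(12111)/22102 + 48737/10243 = 48737/10243 + sqrt(12111)/22102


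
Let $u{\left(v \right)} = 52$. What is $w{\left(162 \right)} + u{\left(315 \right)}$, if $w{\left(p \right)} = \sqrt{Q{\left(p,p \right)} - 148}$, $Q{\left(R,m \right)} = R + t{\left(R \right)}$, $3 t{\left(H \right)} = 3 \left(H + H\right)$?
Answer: $52 + 13 \sqrt{2} \approx 70.385$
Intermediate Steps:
$t{\left(H \right)} = 2 H$ ($t{\left(H \right)} = \frac{3 \left(H + H\right)}{3} = \frac{3 \cdot 2 H}{3} = \frac{6 H}{3} = 2 H$)
$Q{\left(R,m \right)} = 3 R$ ($Q{\left(R,m \right)} = R + 2 R = 3 R$)
$w{\left(p \right)} = \sqrt{-148 + 3 p}$ ($w{\left(p \right)} = \sqrt{3 p - 148} = \sqrt{-148 + 3 p}$)
$w{\left(162 \right)} + u{\left(315 \right)} = \sqrt{-148 + 3 \cdot 162} + 52 = \sqrt{-148 + 486} + 52 = \sqrt{338} + 52 = 13 \sqrt{2} + 52 = 52 + 13 \sqrt{2}$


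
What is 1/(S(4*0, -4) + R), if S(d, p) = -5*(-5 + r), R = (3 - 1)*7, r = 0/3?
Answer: 1/39 ≈ 0.025641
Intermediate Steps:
r = 0 (r = 0*(1/3) = 0)
R = 14 (R = 2*7 = 14)
S(d, p) = 25 (S(d, p) = -5*(-5 + 0) = -5*(-5) = 25)
1/(S(4*0, -4) + R) = 1/(25 + 14) = 1/39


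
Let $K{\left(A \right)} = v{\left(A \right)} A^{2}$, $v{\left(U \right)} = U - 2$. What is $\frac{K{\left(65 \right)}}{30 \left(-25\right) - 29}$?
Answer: $- \frac{266175}{779} \approx -341.69$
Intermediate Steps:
$v{\left(U \right)} = -2 + U$ ($v{\left(U \right)} = U - 2 = -2 + U$)
$K{\left(A \right)} = A^{2} \left(-2 + A\right)$ ($K{\left(A \right)} = \left(-2 + A\right) A^{2} = A^{2} \left(-2 + A\right)$)
$\frac{K{\left(65 \right)}}{30 \left(-25\right) - 29} = \frac{65^{2} \left(-2 + 65\right)}{30 \left(-25\right) - 29} = \frac{4225 \cdot 63}{-750 - 29} = \frac{266175}{-779} = 266175 \left(- \frac{1}{779}\right) = - \frac{266175}{779}$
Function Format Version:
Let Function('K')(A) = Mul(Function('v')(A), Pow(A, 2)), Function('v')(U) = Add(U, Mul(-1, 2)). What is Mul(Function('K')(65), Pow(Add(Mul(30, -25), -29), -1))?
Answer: Rational(-266175, 779) ≈ -341.69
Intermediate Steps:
Function('v')(U) = Add(-2, U) (Function('v')(U) = Add(U, -2) = Add(-2, U))
Function('K')(A) = Mul(Pow(A, 2), Add(-2, A)) (Function('K')(A) = Mul(Add(-2, A), Pow(A, 2)) = Mul(Pow(A, 2), Add(-2, A)))
Mul(Function('K')(65), Pow(Add(Mul(30, -25), -29), -1)) = Mul(Mul(Pow(65, 2), Add(-2, 65)), Pow(Add(Mul(30, -25), -29), -1)) = Mul(Mul(4225, 63), Pow(Add(-750, -29), -1)) = Mul(266175, Pow(-779, -1)) = Mul(266175, Rational(-1, 779)) = Rational(-266175, 779)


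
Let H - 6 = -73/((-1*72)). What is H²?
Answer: 255025/5184 ≈ 49.195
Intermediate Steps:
H = 505/72 (H = 6 - 73/((-1*72)) = 6 - 73/(-72) = 6 - 73*(-1/72) = 6 + 73/72 = 505/72 ≈ 7.0139)
H² = (505/72)² = 255025/5184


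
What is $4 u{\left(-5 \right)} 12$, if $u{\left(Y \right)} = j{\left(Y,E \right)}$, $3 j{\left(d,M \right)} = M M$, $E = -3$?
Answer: $144$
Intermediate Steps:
$j{\left(d,M \right)} = \frac{M^{2}}{3}$ ($j{\left(d,M \right)} = \frac{M M}{3} = \frac{M^{2}}{3}$)
$u{\left(Y \right)} = 3$ ($u{\left(Y \right)} = \frac{\left(-3\right)^{2}}{3} = \frac{1}{3} \cdot 9 = 3$)
$4 u{\left(-5 \right)} 12 = 4 \cdot 3 \cdot 12 = 12 \cdot 12 = 144$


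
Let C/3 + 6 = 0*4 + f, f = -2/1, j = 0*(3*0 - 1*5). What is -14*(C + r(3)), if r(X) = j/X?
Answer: 336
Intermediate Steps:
j = 0 (j = 0*(0 - 5) = 0*(-5) = 0)
f = -2 (f = -2*1 = -2)
r(X) = 0 (r(X) = 0/X = 0)
C = -24 (C = -18 + 3*(0*4 - 2) = -18 + 3*(0 - 2) = -18 + 3*(-2) = -18 - 6 = -24)
-14*(C + r(3)) = -14*(-24 + 0) = -14*(-24) = 336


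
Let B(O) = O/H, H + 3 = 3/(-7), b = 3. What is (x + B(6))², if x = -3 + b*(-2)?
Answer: 1849/16 ≈ 115.56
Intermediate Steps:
x = -9 (x = -3 + 3*(-2) = -3 - 6 = -9)
H = -24/7 (H = -3 + 3/(-7) = -3 + 3*(-⅐) = -3 - 3/7 = -24/7 ≈ -3.4286)
B(O) = -7*O/24 (B(O) = O/(-24/7) = O*(-7/24) = -7*O/24)
(x + B(6))² = (-9 - 7/24*6)² = (-9 - 7/4)² = (-43/4)² = 1849/16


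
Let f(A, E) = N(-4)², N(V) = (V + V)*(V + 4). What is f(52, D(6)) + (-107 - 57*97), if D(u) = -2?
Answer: -5636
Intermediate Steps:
N(V) = 2*V*(4 + V) (N(V) = (2*V)*(4 + V) = 2*V*(4 + V))
f(A, E) = 0 (f(A, E) = (2*(-4)*(4 - 4))² = (2*(-4)*0)² = 0² = 0)
f(52, D(6)) + (-107 - 57*97) = 0 + (-107 - 57*97) = 0 + (-107 - 5529) = 0 - 5636 = -5636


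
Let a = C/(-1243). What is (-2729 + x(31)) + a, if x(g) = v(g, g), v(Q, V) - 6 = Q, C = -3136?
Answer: -3343020/1243 ≈ -2689.5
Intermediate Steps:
v(Q, V) = 6 + Q
x(g) = 6 + g
a = 3136/1243 (a = -3136/(-1243) = -3136*(-1/1243) = 3136/1243 ≈ 2.5229)
(-2729 + x(31)) + a = (-2729 + (6 + 31)) + 3136/1243 = (-2729 + 37) + 3136/1243 = -2692 + 3136/1243 = -3343020/1243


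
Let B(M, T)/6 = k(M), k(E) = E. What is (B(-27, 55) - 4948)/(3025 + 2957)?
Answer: -2555/2991 ≈ -0.85423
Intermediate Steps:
B(M, T) = 6*M
(B(-27, 55) - 4948)/(3025 + 2957) = (6*(-27) - 4948)/(3025 + 2957) = (-162 - 4948)/5982 = -5110*1/5982 = -2555/2991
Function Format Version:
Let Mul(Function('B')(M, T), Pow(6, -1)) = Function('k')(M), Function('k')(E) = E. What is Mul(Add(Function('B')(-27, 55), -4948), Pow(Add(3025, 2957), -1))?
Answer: Rational(-2555, 2991) ≈ -0.85423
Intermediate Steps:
Function('B')(M, T) = Mul(6, M)
Mul(Add(Function('B')(-27, 55), -4948), Pow(Add(3025, 2957), -1)) = Mul(Add(Mul(6, -27), -4948), Pow(Add(3025, 2957), -1)) = Mul(Add(-162, -4948), Pow(5982, -1)) = Mul(-5110, Rational(1, 5982)) = Rational(-2555, 2991)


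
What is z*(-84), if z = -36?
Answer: 3024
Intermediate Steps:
z*(-84) = -36*(-84) = 3024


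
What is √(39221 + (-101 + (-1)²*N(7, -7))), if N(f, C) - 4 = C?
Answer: √39117 ≈ 197.78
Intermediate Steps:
N(f, C) = 4 + C
√(39221 + (-101 + (-1)²*N(7, -7))) = √(39221 + (-101 + (-1)²*(4 - 7))) = √(39221 + (-101 + 1*(-3))) = √(39221 + (-101 - 3)) = √(39221 - 104) = √39117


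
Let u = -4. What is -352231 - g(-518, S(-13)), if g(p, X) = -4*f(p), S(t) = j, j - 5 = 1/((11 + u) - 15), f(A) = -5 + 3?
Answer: -352239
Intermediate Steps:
f(A) = -2
j = 39/8 (j = 5 + 1/((11 - 4) - 15) = 5 + 1/(7 - 15) = 5 + 1/(-8) = 5 - 1/8 = 39/8 ≈ 4.8750)
S(t) = 39/8
g(p, X) = 8 (g(p, X) = -4*(-2) = 8)
-352231 - g(-518, S(-13)) = -352231 - 1*8 = -352231 - 8 = -352239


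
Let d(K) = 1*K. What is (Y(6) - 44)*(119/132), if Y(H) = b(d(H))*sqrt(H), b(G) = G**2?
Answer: -119/3 + 357*sqrt(6)/11 ≈ 39.830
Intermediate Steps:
d(K) = K
Y(H) = H**(5/2) (Y(H) = H**2*sqrt(H) = H**(5/2))
(Y(6) - 44)*(119/132) = (6**(5/2) - 44)*(119/132) = (36*sqrt(6) - 44)*(119*(1/132)) = (-44 + 36*sqrt(6))*(119/132) = -119/3 + 357*sqrt(6)/11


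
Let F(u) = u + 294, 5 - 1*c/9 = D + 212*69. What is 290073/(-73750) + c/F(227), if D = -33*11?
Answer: -9616203033/38423750 ≈ -250.27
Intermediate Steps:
D = -363
c = -128340 (c = 45 - 9*(-363 + 212*69) = 45 - 9*(-363 + 14628) = 45 - 9*14265 = 45 - 128385 = -128340)
F(u) = 294 + u
290073/(-73750) + c/F(227) = 290073/(-73750) - 128340/(294 + 227) = 290073*(-1/73750) - 128340/521 = -290073/73750 - 128340*1/521 = -290073/73750 - 128340/521 = -9616203033/38423750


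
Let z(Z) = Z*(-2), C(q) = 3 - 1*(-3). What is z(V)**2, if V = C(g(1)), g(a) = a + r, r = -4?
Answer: 144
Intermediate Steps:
g(a) = -4 + a (g(a) = a - 4 = -4 + a)
C(q) = 6 (C(q) = 3 + 3 = 6)
V = 6
z(Z) = -2*Z
z(V)**2 = (-2*6)**2 = (-12)**2 = 144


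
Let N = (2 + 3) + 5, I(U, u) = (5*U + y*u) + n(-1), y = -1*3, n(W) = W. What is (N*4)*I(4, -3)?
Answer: 1120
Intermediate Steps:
y = -3
I(U, u) = -1 - 3*u + 5*U (I(U, u) = (5*U - 3*u) - 1 = (-3*u + 5*U) - 1 = -1 - 3*u + 5*U)
N = 10 (N = 5 + 5 = 10)
(N*4)*I(4, -3) = (10*4)*(-1 - 3*(-3) + 5*4) = 40*(-1 + 9 + 20) = 40*28 = 1120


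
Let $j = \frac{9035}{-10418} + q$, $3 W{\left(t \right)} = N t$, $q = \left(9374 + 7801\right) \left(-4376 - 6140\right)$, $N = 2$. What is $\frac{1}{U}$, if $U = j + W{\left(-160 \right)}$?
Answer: $- \frac{31254}{5644860185065} \approx -5.5367 \cdot 10^{-9}$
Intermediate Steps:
$q = -180612300$ ($q = 17175 \left(-10516\right) = -180612300$)
$W{\left(t \right)} = \frac{2 t}{3}$
$j = - \frac{1881618950435}{10418}$ ($j = \frac{9035}{-10418} - 180612300 = 9035 \left(- \frac{1}{10418}\right) - 180612300 = - \frac{9035}{10418} - 180612300 = - \frac{1881618950435}{10418} \approx -1.8061 \cdot 10^{8}$)
$U = - \frac{5644860185065}{31254}$ ($U = - \frac{1881618950435}{10418} + \frac{2}{3} \left(-160\right) = - \frac{1881618950435}{10418} - \frac{320}{3} = - \frac{5644860185065}{31254} \approx -1.8061 \cdot 10^{8}$)
$\frac{1}{U} = \frac{1}{- \frac{5644860185065}{31254}} = - \frac{31254}{5644860185065}$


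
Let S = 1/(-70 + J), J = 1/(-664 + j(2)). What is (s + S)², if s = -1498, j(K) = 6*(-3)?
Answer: 5114638378890000/2279203081 ≈ 2.2440e+6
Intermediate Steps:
j(K) = -18
J = -1/682 (J = 1/(-664 - 18) = 1/(-682) = -1/682 ≈ -0.0014663)
S = -682/47741 (S = 1/(-70 - 1/682) = 1/(-47741/682) = -682/47741 ≈ -0.014285)
(s + S)² = (-1498 - 682/47741)² = (-71516700/47741)² = 5114638378890000/2279203081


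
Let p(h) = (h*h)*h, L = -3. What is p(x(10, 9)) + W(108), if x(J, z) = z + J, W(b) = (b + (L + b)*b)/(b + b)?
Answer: 6912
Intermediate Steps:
W(b) = (b + b*(-3 + b))/(2*b) (W(b) = (b + (-3 + b)*b)/(b + b) = (b + b*(-3 + b))/((2*b)) = (b + b*(-3 + b))*(1/(2*b)) = (b + b*(-3 + b))/(2*b))
x(J, z) = J + z
p(h) = h**3 (p(h) = h**2*h = h**3)
p(x(10, 9)) + W(108) = (10 + 9)**3 + (-1 + (1/2)*108) = 19**3 + (-1 + 54) = 6859 + 53 = 6912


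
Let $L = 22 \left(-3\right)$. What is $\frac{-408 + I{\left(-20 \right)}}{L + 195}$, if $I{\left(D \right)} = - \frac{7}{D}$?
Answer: $- \frac{8153}{2580} \approx -3.1601$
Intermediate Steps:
$L = -66$
$\frac{-408 + I{\left(-20 \right)}}{L + 195} = \frac{-408 - \frac{7}{-20}}{-66 + 195} = \frac{-408 - - \frac{7}{20}}{129} = \left(-408 + \frac{7}{20}\right) \frac{1}{129} = \left(- \frac{8153}{20}\right) \frac{1}{129} = - \frac{8153}{2580}$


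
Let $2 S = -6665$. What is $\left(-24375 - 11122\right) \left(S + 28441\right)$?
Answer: $- \frac{1782552849}{2} \approx -8.9128 \cdot 10^{8}$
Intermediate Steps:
$S = - \frac{6665}{2}$ ($S = \frac{1}{2} \left(-6665\right) = - \frac{6665}{2} \approx -3332.5$)
$\left(-24375 - 11122\right) \left(S + 28441\right) = \left(-24375 - 11122\right) \left(- \frac{6665}{2} + 28441\right) = \left(-35497\right) \frac{50217}{2} = - \frac{1782552849}{2}$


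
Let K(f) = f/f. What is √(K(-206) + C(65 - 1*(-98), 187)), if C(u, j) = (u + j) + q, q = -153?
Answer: 3*√22 ≈ 14.071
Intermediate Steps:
K(f) = 1
C(u, j) = -153 + j + u (C(u, j) = (u + j) - 153 = (j + u) - 153 = -153 + j + u)
√(K(-206) + C(65 - 1*(-98), 187)) = √(1 + (-153 + 187 + (65 - 1*(-98)))) = √(1 + (-153 + 187 + (65 + 98))) = √(1 + (-153 + 187 + 163)) = √(1 + 197) = √198 = 3*√22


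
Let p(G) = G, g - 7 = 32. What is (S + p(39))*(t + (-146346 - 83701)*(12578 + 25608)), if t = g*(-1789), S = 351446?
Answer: -3087670776651805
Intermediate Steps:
g = 39 (g = 7 + 32 = 39)
t = -69771 (t = 39*(-1789) = -69771)
(S + p(39))*(t + (-146346 - 83701)*(12578 + 25608)) = (351446 + 39)*(-69771 + (-146346 - 83701)*(12578 + 25608)) = 351485*(-69771 - 230047*38186) = 351485*(-69771 - 8784574742) = 351485*(-8784644513) = -3087670776651805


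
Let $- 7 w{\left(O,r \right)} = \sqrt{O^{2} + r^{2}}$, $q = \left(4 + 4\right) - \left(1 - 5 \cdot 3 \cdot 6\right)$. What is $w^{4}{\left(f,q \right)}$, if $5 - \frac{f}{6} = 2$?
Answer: $\frac{94731289}{2401} \approx 39455.0$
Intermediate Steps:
$f = 18$ ($f = 30 - 12 = 18$)
$q = 97$ ($q = 8 + \left(5 \cdot 18 - 1\right) = 8 + \left(90 - 1\right) = 8 + 89 = 97$)
$w{\left(O,r \right)} = - \frac{\sqrt{O^{2} + r^{2}}}{7}$
$w^{4}{\left(f,q \right)} = \left(- \frac{\sqrt{18^{2} + 97^{2}}}{7}\right)^{4} = \left(- \frac{\sqrt{324 + 9409}}{7}\right)^{4} = \left(- \frac{\sqrt{9733}}{7}\right)^{4} = \frac{94731289}{2401}$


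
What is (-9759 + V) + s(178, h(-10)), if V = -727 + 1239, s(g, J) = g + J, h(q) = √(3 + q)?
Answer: -9069 + I*√7 ≈ -9069.0 + 2.6458*I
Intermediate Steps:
s(g, J) = J + g
V = 512
(-9759 + V) + s(178, h(-10)) = (-9759 + 512) + (√(3 - 10) + 178) = -9247 + (√(-7) + 178) = -9247 + (I*√7 + 178) = -9247 + (178 + I*√7) = -9069 + I*√7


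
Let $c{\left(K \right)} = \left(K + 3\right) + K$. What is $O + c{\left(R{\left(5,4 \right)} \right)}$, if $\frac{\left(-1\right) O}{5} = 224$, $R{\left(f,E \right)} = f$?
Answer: $-1107$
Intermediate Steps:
$c{\left(K \right)} = 3 + 2 K$ ($c{\left(K \right)} = \left(3 + K\right) + K = 3 + 2 K$)
$O = -1120$ ($O = \left(-5\right) 224 = -1120$)
$O + c{\left(R{\left(5,4 \right)} \right)} = -1120 + \left(3 + 2 \cdot 5\right) = -1120 + \left(3 + 10\right) = -1120 + 13 = -1107$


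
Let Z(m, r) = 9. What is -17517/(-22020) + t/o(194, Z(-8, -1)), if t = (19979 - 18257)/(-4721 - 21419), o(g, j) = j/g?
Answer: -17972933/28780140 ≈ -0.62449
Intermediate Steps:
t = -861/13070 (t = 1722/(-26140) = 1722*(-1/26140) = -861/13070 ≈ -0.065876)
-17517/(-22020) + t/o(194, Z(-8, -1)) = -17517/(-22020) - 861/(13070*(9/194)) = -17517*(-1/22020) - 861/(13070*(9*(1/194))) = 5839/7340 - 861/(13070*9/194) = 5839/7340 - 861/13070*194/9 = 5839/7340 - 27839/19605 = -17972933/28780140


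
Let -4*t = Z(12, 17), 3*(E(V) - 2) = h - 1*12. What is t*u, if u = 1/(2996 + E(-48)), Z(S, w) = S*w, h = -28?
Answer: -153/8954 ≈ -0.017087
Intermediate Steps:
E(V) = -34/3 (E(V) = 2 + (-28 - 1*12)/3 = 2 + (-28 - 12)/3 = 2 + (1/3)*(-40) = 2 - 40/3 = -34/3)
t = -51 (t = -3*17 = -1/4*204 = -51)
u = 3/8954 (u = 1/(2996 - 34/3) = 1/(8954/3) = 3/8954 ≈ 0.00033505)
t*u = -51*3/8954 = -153/8954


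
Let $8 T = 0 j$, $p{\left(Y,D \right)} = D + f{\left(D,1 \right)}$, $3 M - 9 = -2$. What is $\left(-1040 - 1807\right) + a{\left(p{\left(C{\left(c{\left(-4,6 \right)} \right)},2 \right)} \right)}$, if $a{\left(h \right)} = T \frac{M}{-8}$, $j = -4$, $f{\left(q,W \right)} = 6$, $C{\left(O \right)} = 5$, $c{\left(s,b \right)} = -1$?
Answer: $-2847$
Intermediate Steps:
$M = \frac{7}{3}$ ($M = 3 + \frac{1}{3} \left(-2\right) = 3 - \frac{2}{3} = \frac{7}{3} \approx 2.3333$)
$p{\left(Y,D \right)} = 6 + D$ ($p{\left(Y,D \right)} = D + 6 = 6 + D$)
$T = 0$ ($T = \frac{0 \left(-4\right)}{8} = \frac{1}{8} \cdot 0 = 0$)
$a{\left(h \right)} = 0$ ($a{\left(h \right)} = 0 \frac{7}{3 \left(-8\right)} = 0 \cdot \frac{7}{3} \left(- \frac{1}{8}\right) = 0 \left(- \frac{7}{24}\right) = 0$)
$\left(-1040 - 1807\right) + a{\left(p{\left(C{\left(c{\left(-4,6 \right)} \right)},2 \right)} \right)} = \left(-1040 - 1807\right) + 0 = -2847 + 0 = -2847$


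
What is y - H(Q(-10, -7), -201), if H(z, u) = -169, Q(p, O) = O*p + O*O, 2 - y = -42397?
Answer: 42568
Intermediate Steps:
y = 42399 (y = 2 - 1*(-42397) = 2 + 42397 = 42399)
Q(p, O) = O² + O*p (Q(p, O) = O*p + O² = O² + O*p)
y - H(Q(-10, -7), -201) = 42399 - 1*(-169) = 42399 + 169 = 42568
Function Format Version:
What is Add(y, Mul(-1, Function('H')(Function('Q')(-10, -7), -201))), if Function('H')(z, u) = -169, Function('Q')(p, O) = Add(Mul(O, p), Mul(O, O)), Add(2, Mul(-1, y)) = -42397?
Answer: 42568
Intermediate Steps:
y = 42399 (y = Add(2, Mul(-1, -42397)) = Add(2, 42397) = 42399)
Function('Q')(p, O) = Add(Pow(O, 2), Mul(O, p)) (Function('Q')(p, O) = Add(Mul(O, p), Pow(O, 2)) = Add(Pow(O, 2), Mul(O, p)))
Add(y, Mul(-1, Function('H')(Function('Q')(-10, -7), -201))) = Add(42399, Mul(-1, -169)) = Add(42399, 169) = 42568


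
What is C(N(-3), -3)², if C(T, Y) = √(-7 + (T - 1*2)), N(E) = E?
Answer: -12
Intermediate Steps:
C(T, Y) = √(-9 + T) (C(T, Y) = √(-7 + (T - 2)) = √(-7 + (-2 + T)) = √(-9 + T))
C(N(-3), -3)² = (√(-9 - 3))² = (√(-12))² = (2*I*√3)² = -12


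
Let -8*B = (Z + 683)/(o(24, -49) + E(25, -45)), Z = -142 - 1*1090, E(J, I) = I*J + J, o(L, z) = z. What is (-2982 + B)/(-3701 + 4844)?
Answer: -3045677/1167384 ≈ -2.6090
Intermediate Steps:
E(J, I) = J + I*J
Z = -1232 (Z = -142 - 1090 = -1232)
B = -183/3064 (B = -(-1232 + 683)/(8*(-49 + 25*(1 - 45))) = -(-549)/(8*(-49 + 25*(-44))) = -(-549)/(8*(-49 - 1100)) = -(-549)/(8*(-1149)) = -(-549)*(-1)/(8*1149) = -⅛*183/383 = -183/3064 ≈ -0.059726)
(-2982 + B)/(-3701 + 4844) = (-2982 - 183/3064)/(-3701 + 4844) = -9137031/3064/1143 = -9137031/3064*1/1143 = -3045677/1167384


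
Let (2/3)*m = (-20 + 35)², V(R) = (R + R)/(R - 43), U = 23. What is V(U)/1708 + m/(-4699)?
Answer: -5872577/80258920 ≈ -0.073170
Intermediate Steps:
V(R) = 2*R/(-43 + R) (V(R) = (2*R)/(-43 + R) = 2*R/(-43 + R))
m = 675/2 (m = 3*(-20 + 35)²/2 = (3/2)*15² = (3/2)*225 = 675/2 ≈ 337.50)
V(U)/1708 + m/(-4699) = (2*23/(-43 + 23))/1708 + (675/2)/(-4699) = (2*23/(-20))*(1/1708) + (675/2)*(-1/4699) = (2*23*(-1/20))*(1/1708) - 675/9398 = -23/10*1/1708 - 675/9398 = -23/17080 - 675/9398 = -5872577/80258920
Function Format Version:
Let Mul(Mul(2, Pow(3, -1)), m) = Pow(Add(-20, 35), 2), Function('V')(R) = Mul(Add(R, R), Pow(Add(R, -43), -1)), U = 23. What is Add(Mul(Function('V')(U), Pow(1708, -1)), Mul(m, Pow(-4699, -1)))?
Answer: Rational(-5872577, 80258920) ≈ -0.073170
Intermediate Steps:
Function('V')(R) = Mul(2, R, Pow(Add(-43, R), -1)) (Function('V')(R) = Mul(Mul(2, R), Pow(Add(-43, R), -1)) = Mul(2, R, Pow(Add(-43, R), -1)))
m = Rational(675, 2) (m = Mul(Rational(3, 2), Pow(Add(-20, 35), 2)) = Mul(Rational(3, 2), Pow(15, 2)) = Mul(Rational(3, 2), 225) = Rational(675, 2) ≈ 337.50)
Add(Mul(Function('V')(U), Pow(1708, -1)), Mul(m, Pow(-4699, -1))) = Add(Mul(Mul(2, 23, Pow(Add(-43, 23), -1)), Pow(1708, -1)), Mul(Rational(675, 2), Pow(-4699, -1))) = Add(Mul(Mul(2, 23, Pow(-20, -1)), Rational(1, 1708)), Mul(Rational(675, 2), Rational(-1, 4699))) = Add(Mul(Mul(2, 23, Rational(-1, 20)), Rational(1, 1708)), Rational(-675, 9398)) = Add(Mul(Rational(-23, 10), Rational(1, 1708)), Rational(-675, 9398)) = Add(Rational(-23, 17080), Rational(-675, 9398)) = Rational(-5872577, 80258920)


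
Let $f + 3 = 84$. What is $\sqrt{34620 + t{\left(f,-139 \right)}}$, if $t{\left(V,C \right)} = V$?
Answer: $\sqrt{34701} \approx 186.28$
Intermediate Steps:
$f = 81$ ($f = -3 + 84 = 81$)
$\sqrt{34620 + t{\left(f,-139 \right)}} = \sqrt{34620 + 81} = \sqrt{34701}$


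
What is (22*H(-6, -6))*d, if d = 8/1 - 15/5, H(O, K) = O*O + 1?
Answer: 4070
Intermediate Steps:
H(O, K) = 1 + O² (H(O, K) = O² + 1 = 1 + O²)
d = 5 (d = 8*1 - 15*⅕ = 8 - 3 = 5)
(22*H(-6, -6))*d = (22*(1 + (-6)²))*5 = (22*(1 + 36))*5 = (22*37)*5 = 814*5 = 4070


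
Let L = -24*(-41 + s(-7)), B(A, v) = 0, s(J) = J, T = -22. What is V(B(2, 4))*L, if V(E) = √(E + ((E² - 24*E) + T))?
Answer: 1152*I*√22 ≈ 5403.4*I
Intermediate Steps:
V(E) = √(-22 + E² - 23*E) (V(E) = √(E + ((E² - 24*E) - 22)) = √(E + (-22 + E² - 24*E)) = √(-22 + E² - 23*E))
L = 1152 (L = -24*(-41 - 7) = -24*(-48) = 1152)
V(B(2, 4))*L = √(-22 + 0² - 23*0)*1152 = √(-22 + 0 + 0)*1152 = √(-22)*1152 = (I*√22)*1152 = 1152*I*√22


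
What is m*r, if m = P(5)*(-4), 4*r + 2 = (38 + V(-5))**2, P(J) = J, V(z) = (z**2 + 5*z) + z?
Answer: -5435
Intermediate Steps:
V(z) = z**2 + 6*z
r = 1087/4 (r = -1/2 + (38 - 5*(6 - 5))**2/4 = -1/2 + (38 - 5*1)**2/4 = -1/2 + (38 - 5)**2/4 = -1/2 + (1/4)*33**2 = -1/2 + (1/4)*1089 = -1/2 + 1089/4 = 1087/4 ≈ 271.75)
m = -20 (m = 5*(-4) = -20)
m*r = -20*1087/4 = -5435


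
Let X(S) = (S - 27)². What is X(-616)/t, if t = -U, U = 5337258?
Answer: -413449/5337258 ≈ -0.077465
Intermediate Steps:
X(S) = (-27 + S)²
t = -5337258 (t = -1*5337258 = -5337258)
X(-616)/t = (-27 - 616)²/(-5337258) = (-643)²*(-1/5337258) = 413449*(-1/5337258) = -413449/5337258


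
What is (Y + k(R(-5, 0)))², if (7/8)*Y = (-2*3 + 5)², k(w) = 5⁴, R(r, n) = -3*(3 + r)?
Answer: 19210689/49 ≈ 3.9206e+5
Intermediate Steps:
R(r, n) = -9 - 3*r
k(w) = 625
Y = 8/7 (Y = 8*(-2*3 + 5)²/7 = 8*(-6 + 5)²/7 = (8/7)*(-1)² = (8/7)*1 = 8/7 ≈ 1.1429)
(Y + k(R(-5, 0)))² = (8/7 + 625)² = (4383/7)² = 19210689/49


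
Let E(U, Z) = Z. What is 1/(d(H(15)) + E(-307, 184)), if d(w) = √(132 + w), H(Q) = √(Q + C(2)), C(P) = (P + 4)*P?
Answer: 1/(184 + √(132 + 3*√3)) ≈ 0.0051095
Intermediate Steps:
C(P) = P*(4 + P) (C(P) = (4 + P)*P = P*(4 + P))
H(Q) = √(12 + Q) (H(Q) = √(Q + 2*(4 + 2)) = √(Q + 2*6) = √(Q + 12) = √(12 + Q))
1/(d(H(15)) + E(-307, 184)) = 1/(√(132 + √(12 + 15)) + 184) = 1/(√(132 + √27) + 184) = 1/(√(132 + 3*√3) + 184) = 1/(184 + √(132 + 3*√3))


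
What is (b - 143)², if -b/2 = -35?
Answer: 5329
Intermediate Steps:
b = 70 (b = -2*(-35) = 70)
(b - 143)² = (70 - 143)² = (-73)² = 5329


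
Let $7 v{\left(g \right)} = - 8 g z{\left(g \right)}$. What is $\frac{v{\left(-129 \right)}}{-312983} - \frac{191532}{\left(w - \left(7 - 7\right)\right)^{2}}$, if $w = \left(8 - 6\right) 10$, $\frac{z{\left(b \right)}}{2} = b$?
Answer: $- \frac{104879329323}{219088100} \approx -478.71$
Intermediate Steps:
$z{\left(b \right)} = 2 b$
$w = 20$ ($w = 2 \cdot 10 = 20$)
$v{\left(g \right)} = - \frac{16 g^{2}}{7}$ ($v{\left(g \right)} = \frac{- 8 g 2 g}{7} = \frac{\left(-16\right) g^{2}}{7} = - \frac{16 g^{2}}{7}$)
$\frac{v{\left(-129 \right)}}{-312983} - \frac{191532}{\left(w - \left(7 - 7\right)\right)^{2}} = \frac{\left(- \frac{16}{7}\right) \left(-129\right)^{2}}{-312983} - \frac{191532}{\left(20 - \left(7 - 7\right)\right)^{2}} = \left(- \frac{16}{7}\right) 16641 \left(- \frac{1}{312983}\right) - \frac{191532}{\left(20 - 0\right)^{2}} = \left(- \frac{266256}{7}\right) \left(- \frac{1}{312983}\right) - \frac{191532}{\left(20 + 0\right)^{2}} = \frac{266256}{2190881} - \frac{191532}{20^{2}} = \frac{266256}{2190881} - \frac{191532}{400} = \frac{266256}{2190881} - \frac{47883}{100} = - \frac{104879329323}{219088100}$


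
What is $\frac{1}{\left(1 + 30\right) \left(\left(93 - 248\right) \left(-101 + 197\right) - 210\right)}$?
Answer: $- \frac{1}{467790} \approx -2.1377 \cdot 10^{-6}$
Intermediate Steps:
$\frac{1}{\left(1 + 30\right) \left(\left(93 - 248\right) \left(-101 + 197\right) - 210\right)} = \frac{1}{31 \left(\left(-155\right) 96 - 210\right)} = \frac{1}{31 \left(-14880 - 210\right)} = \frac{1}{31 \left(-15090\right)} = \frac{1}{-467790} = - \frac{1}{467790}$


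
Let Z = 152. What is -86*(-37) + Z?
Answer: 3334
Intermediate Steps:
-86*(-37) + Z = -86*(-37) + 152 = 3182 + 152 = 3334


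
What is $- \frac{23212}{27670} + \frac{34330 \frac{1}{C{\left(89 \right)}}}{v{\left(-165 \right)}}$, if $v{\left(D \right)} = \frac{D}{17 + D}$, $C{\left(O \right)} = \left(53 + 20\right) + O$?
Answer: $\frac{6998319302}{36980955} \approx 189.24$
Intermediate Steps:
$C{\left(O \right)} = 73 + O$
$- \frac{23212}{27670} + \frac{34330 \frac{1}{C{\left(89 \right)}}}{v{\left(-165 \right)}} = - \frac{23212}{27670} + \frac{34330 \frac{1}{73 + 89}}{\left(-165\right) \frac{1}{17 - 165}} = \left(-23212\right) \frac{1}{27670} + \frac{34330 \cdot \frac{1}{162}}{\left(-165\right) \frac{1}{-148}} = - \frac{11606}{13835} + \frac{34330 \cdot \frac{1}{162}}{\left(-165\right) \left(- \frac{1}{148}\right)} = - \frac{11606}{13835} + \frac{17165}{81 \cdot \frac{165}{148}} = - \frac{11606}{13835} + \frac{17165}{81} \cdot \frac{148}{165} = - \frac{11606}{13835} + \frac{508084}{2673} = \frac{6998319302}{36980955}$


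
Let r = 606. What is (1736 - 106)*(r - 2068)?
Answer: -2383060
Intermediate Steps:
(1736 - 106)*(r - 2068) = (1736 - 106)*(606 - 2068) = 1630*(-1462) = -2383060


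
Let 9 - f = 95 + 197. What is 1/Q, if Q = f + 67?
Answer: -1/216 ≈ -0.0046296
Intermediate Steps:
f = -283 (f = 9 - (95 + 197) = 9 - 1*292 = 9 - 292 = -283)
Q = -216 (Q = -283 + 67 = -216)
1/Q = 1/(-216) = -1/216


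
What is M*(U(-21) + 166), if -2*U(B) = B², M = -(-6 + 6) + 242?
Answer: -13189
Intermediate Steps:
M = 242 (M = -1*0 + 242 = 0 + 242 = 242)
U(B) = -B²/2
M*(U(-21) + 166) = 242*(-½*(-21)² + 166) = 242*(-½*441 + 166) = 242*(-441/2 + 166) = 242*(-109/2) = -13189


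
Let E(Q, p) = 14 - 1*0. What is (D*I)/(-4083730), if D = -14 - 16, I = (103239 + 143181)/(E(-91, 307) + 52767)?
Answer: 739260/21554335313 ≈ 3.4298e-5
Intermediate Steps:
E(Q, p) = 14 (E(Q, p) = 14 + 0 = 14)
I = 246420/52781 (I = (103239 + 143181)/(14 + 52767) = 246420/52781 ≈ 4.6687)
D = -30
(D*I)/(-4083730) = -30*246420/52781/(-4083730) = -7392600/52781*(-1/4083730) = 739260/21554335313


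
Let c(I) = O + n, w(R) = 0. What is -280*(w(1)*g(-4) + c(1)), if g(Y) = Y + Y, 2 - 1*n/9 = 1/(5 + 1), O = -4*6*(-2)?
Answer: -18060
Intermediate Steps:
O = 48 (O = -24*(-2) = 48)
n = 33/2 (n = 18 - 9/(5 + 1) = 18 - 9/6 = 18 - 9*⅙ = 18 - 3/2 = 33/2 ≈ 16.500)
g(Y) = 2*Y
c(I) = 129/2 (c(I) = 48 + 33/2 = 129/2)
-280*(w(1)*g(-4) + c(1)) = -280*(0*(2*(-4)) + 129/2) = -280*(0*(-8) + 129/2) = -280*(0 + 129/2) = -280*129/2 = -18060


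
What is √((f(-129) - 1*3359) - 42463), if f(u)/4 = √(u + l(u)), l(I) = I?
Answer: √(-45822 + 4*I*√258) ≈ 0.15 + 214.06*I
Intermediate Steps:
f(u) = 4*√2*√u (f(u) = 4*√(u + u) = 4*√(2*u) = 4*(√2*√u) = 4*√2*√u)
√((f(-129) - 1*3359) - 42463) = √((4*√2*√(-129) - 1*3359) - 42463) = √((4*√2*(I*√129) - 3359) - 42463) = √((4*I*√258 - 3359) - 42463) = √((-3359 + 4*I*√258) - 42463) = √(-45822 + 4*I*√258)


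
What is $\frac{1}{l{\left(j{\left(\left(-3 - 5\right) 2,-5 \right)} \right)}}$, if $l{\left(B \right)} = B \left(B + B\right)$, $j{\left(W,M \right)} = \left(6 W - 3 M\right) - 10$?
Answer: $\frac{1}{16562} \approx 6.0379 \cdot 10^{-5}$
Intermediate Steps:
$j{\left(W,M \right)} = -10 - 3 M + 6 W$ ($j{\left(W,M \right)} = \left(- 3 M + 6 W\right) - 10 = -10 - 3 M + 6 W$)
$l{\left(B \right)} = 2 B^{2}$ ($l{\left(B \right)} = B 2 B = 2 B^{2}$)
$\frac{1}{l{\left(j{\left(\left(-3 - 5\right) 2,-5 \right)} \right)}} = \frac{1}{2 \left(-10 - -15 + 6 \left(-3 - 5\right) 2\right)^{2}} = \frac{1}{2 \left(-10 + 15 + 6 \left(\left(-8\right) 2\right)\right)^{2}} = \frac{1}{2 \left(-10 + 15 + 6 \left(-16\right)\right)^{2}} = \frac{1}{2 \left(-10 + 15 - 96\right)^{2}} = \frac{1}{2 \left(-91\right)^{2}} = \frac{1}{2 \cdot 8281} = \frac{1}{16562}$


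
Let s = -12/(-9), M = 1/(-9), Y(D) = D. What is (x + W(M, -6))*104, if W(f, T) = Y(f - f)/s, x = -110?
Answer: -11440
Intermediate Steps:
M = -1/9 ≈ -0.11111
s = 4/3 (s = -12*(-1/9) = 4/3 ≈ 1.3333)
W(f, T) = 0 (W(f, T) = (f - f)/(4/3) = 0*(3/4) = 0)
(x + W(M, -6))*104 = (-110 + 0)*104 = -110*104 = -11440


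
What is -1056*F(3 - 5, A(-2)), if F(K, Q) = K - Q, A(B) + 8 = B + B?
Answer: -10560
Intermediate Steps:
A(B) = -8 + 2*B (A(B) = -8 + (B + B) = -8 + 2*B)
-1056*F(3 - 5, A(-2)) = -1056*((3 - 5) - (-8 + 2*(-2))) = -1056*(-2 - (-8 - 4)) = -1056*(-2 - 1*(-12)) = -1056*(-2 + 12) = -1056*10 = -10560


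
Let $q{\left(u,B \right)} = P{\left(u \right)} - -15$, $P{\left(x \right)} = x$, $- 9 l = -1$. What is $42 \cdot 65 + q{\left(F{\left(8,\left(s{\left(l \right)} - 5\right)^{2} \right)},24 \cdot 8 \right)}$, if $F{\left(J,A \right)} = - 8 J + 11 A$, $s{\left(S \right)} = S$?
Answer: $\frac{238457}{81} \approx 2943.9$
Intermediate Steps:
$l = \frac{1}{9}$ ($l = \left(- \frac{1}{9}\right) \left(-1\right) = \frac{1}{9} \approx 0.11111$)
$q{\left(u,B \right)} = 15 + u$ ($q{\left(u,B \right)} = u - -15 = u + 15 = 15 + u$)
$42 \cdot 65 + q{\left(F{\left(8,\left(s{\left(l \right)} - 5\right)^{2} \right)},24 \cdot 8 \right)} = 42 \cdot 65 + \left(15 + \left(\left(-8\right) 8 + 11 \left(\frac{1}{9} - 5\right)^{2}\right)\right) = 2730 + \left(15 - \left(64 - 11 \left(- \frac{44}{9}\right)^{2}\right)\right) = 2730 + \left(15 + \left(-64 + 11 \cdot \frac{1936}{81}\right)\right) = 2730 + \left(15 + \left(-64 + \frac{21296}{81}\right)\right) = 2730 + \left(15 + \frac{16112}{81}\right) = 2730 + \frac{17327}{81} = \frac{238457}{81}$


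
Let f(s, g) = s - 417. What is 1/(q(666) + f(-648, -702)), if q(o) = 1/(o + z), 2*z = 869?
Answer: -2201/2344063 ≈ -0.00093897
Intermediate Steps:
f(s, g) = -417 + s
z = 869/2 (z = (½)*869 = 869/2 ≈ 434.50)
q(o) = 1/(869/2 + o) (q(o) = 1/(o + 869/2) = 1/(869/2 + o))
1/(q(666) + f(-648, -702)) = 1/(2/(869 + 2*666) + (-417 - 648)) = 1/(2/(869 + 1332) - 1065) = 1/(2/2201 - 1065) = 1/(-2344063/2201) = -2201/2344063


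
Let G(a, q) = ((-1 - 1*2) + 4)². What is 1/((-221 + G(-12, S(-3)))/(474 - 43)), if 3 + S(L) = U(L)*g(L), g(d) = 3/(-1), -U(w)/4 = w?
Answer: -431/220 ≈ -1.9591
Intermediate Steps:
U(w) = -4*w
g(d) = -3 (g(d) = 3*(-1) = -3)
S(L) = -3 + 12*L (S(L) = -3 - 4*L*(-3) = -3 + 12*L)
G(a, q) = 1 (G(a, q) = ((-1 - 2) + 4)² = (-3 + 4)² = 1² = 1)
1/((-221 + G(-12, S(-3)))/(474 - 43)) = 1/((-221 + 1)/(474 - 43)) = 1/(-220/431) = -431/220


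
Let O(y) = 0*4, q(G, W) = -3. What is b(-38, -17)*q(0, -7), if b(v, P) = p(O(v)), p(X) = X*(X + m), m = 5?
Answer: 0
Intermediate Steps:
O(y) = 0
p(X) = X*(5 + X) (p(X) = X*(X + 5) = X*(5 + X))
b(v, P) = 0 (b(v, P) = 0*(5 + 0) = 0*5 = 0)
b(-38, -17)*q(0, -7) = 0*(-3) = 0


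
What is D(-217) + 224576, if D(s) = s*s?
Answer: 271665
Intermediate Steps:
D(s) = s²
D(-217) + 224576 = (-217)² + 224576 = 47089 + 224576 = 271665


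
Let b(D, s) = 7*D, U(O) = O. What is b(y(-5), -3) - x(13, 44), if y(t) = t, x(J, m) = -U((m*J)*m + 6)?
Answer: 25139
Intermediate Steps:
x(J, m) = -6 - J*m² (x(J, m) = -((m*J)*m + 6) = -((J*m)*m + 6) = -(J*m² + 6) = -(6 + J*m²) = -6 - J*m²)
b(y(-5), -3) - x(13, 44) = 7*(-5) - (-6 - 1*13*44²) = -35 - (-6 - 1*13*1936) = -35 - (-6 - 25168) = -35 - 1*(-25174) = -35 + 25174 = 25139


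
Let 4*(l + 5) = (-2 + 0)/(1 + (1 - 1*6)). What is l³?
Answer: -59319/512 ≈ -115.86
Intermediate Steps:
l = -39/8 (l = -5 + ((-2 + 0)/(1 + (1 - 1*6)))/4 = -5 + (-2/(1 + (1 - 6)))/4 = -5 + (-2/(1 - 5))/4 = -5 + (-2/(-4))/4 = -5 + (-2*(-¼))/4 = -5 + (¼)*(½) = -5 + ⅛ = -39/8 ≈ -4.8750)
l³ = (-39/8)³ = -59319/512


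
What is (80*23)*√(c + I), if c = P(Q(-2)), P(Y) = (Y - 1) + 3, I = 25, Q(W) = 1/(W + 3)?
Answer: 3680*√7 ≈ 9736.4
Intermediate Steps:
Q(W) = 1/(3 + W)
P(Y) = 2 + Y (P(Y) = (-1 + Y) + 3 = 2 + Y)
c = 3 (c = 2 + 1/(3 - 2) = 2 + 1/1 = 2 + 1 = 3)
(80*23)*√(c + I) = (80*23)*√(3 + 25) = 1840*√28 = 1840*(2*√7) = 3680*√7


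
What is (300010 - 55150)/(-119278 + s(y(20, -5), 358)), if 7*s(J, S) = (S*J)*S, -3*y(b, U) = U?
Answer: -2571030/932009 ≈ -2.7586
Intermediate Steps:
y(b, U) = -U/3
s(J, S) = J*S**2/7 (s(J, S) = ((S*J)*S)/7 = ((J*S)*S)/7 = (J*S**2)/7 = J*S**2/7)
(300010 - 55150)/(-119278 + s(y(20, -5), 358)) = (300010 - 55150)/(-119278 + (1/7)*(-1/3*(-5))*358**2) = 244860/(-119278 + (1/7)*(5/3)*128164) = 244860/(-119278 + 640820/21) = 244860/(-1864018/21) = 244860*(-21/1864018) = -2571030/932009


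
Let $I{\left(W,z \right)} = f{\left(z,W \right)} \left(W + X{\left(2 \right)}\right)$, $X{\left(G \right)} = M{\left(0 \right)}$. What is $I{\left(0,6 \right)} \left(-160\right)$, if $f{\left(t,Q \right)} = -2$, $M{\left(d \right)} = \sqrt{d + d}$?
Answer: $0$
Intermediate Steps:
$M{\left(d \right)} = \sqrt{2} \sqrt{d}$ ($M{\left(d \right)} = \sqrt{2 d} = \sqrt{2} \sqrt{d}$)
$X{\left(G \right)} = 0$ ($X{\left(G \right)} = \sqrt{2} \sqrt{0} = \sqrt{2} \cdot 0 = 0$)
$I{\left(W,z \right)} = - 2 W$ ($I{\left(W,z \right)} = - 2 \left(W + 0\right) = - 2 W$)
$I{\left(0,6 \right)} \left(-160\right) = \left(-2\right) 0 \left(-160\right) = 0 \left(-160\right) = 0$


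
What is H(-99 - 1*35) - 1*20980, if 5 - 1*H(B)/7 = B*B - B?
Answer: -147575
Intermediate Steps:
H(B) = 35 - 7*B² + 7*B (H(B) = 35 - 7*(B*B - B) = 35 - 7*(B² - B) = 35 + (-7*B² + 7*B) = 35 - 7*B² + 7*B)
H(-99 - 1*35) - 1*20980 = (35 - 7*(-99 - 1*35)² + 7*(-99 - 1*35)) - 1*20980 = (35 - 7*(-99 - 35)² + 7*(-99 - 35)) - 20980 = (35 - 7*(-134)² + 7*(-134)) - 20980 = (35 - 7*17956 - 938) - 20980 = (35 - 125692 - 938) - 20980 = -126595 - 20980 = -147575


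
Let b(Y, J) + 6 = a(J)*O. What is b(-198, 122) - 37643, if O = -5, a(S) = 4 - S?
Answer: -37059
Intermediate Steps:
b(Y, J) = -26 + 5*J (b(Y, J) = -6 + (4 - J)*(-5) = -6 + (-20 + 5*J) = -26 + 5*J)
b(-198, 122) - 37643 = (-26 + 5*122) - 37643 = (-26 + 610) - 37643 = 584 - 37643 = -37059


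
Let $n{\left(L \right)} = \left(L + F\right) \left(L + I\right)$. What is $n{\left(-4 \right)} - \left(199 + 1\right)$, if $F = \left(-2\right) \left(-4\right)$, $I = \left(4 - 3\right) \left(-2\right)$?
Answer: $-224$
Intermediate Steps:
$I = -2$ ($I = 1 \left(-2\right) = -2$)
$F = 8$
$n{\left(L \right)} = \left(-2 + L\right) \left(8 + L\right)$ ($n{\left(L \right)} = \left(L + 8\right) \left(L - 2\right) = \left(8 + L\right) \left(-2 + L\right) = \left(-2 + L\right) \left(8 + L\right)$)
$n{\left(-4 \right)} - \left(199 + 1\right) = \left(-16 + \left(-4\right)^{2} + 6 \left(-4\right)\right) - \left(199 + 1\right) = \left(-16 + 16 - 24\right) - 200 = -24 - 200 = -224$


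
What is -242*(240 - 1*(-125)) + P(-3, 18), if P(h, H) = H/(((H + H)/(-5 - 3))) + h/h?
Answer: -88333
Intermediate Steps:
P(h, H) = -3 (P(h, H) = H/(((2*H)/(-8))) + 1 = H/(((2*H)*(-⅛))) + 1 = H/((-H/4)) + 1 = H*(-4/H) + 1 = -4 + 1 = -3)
-242*(240 - 1*(-125)) + P(-3, 18) = -242*(240 - 1*(-125)) - 3 = -242*(240 + 125) - 3 = -242*365 - 3 = -88330 - 3 = -88333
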